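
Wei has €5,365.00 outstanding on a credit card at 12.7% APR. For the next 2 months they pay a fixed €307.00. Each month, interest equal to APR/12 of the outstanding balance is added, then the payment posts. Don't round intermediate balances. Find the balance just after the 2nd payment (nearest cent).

Monthly rate r = 12.7%/12 = 1.05833% = 0.0105833.
Each month: B ← B·(1+r) − €307.00.
Month 1: interest €56.78; balance after payment €5,114.78.
Month 2: interest €54.13; balance after payment €4,861.91.

€4,861.91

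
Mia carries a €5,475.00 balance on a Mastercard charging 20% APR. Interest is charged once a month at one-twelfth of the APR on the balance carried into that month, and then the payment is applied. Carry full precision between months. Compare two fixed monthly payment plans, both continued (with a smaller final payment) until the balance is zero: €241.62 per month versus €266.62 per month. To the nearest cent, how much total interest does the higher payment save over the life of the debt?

Monthly rate r = 20%/12 = 1.66667% = 0.0166667.
At €241.62/mo: n = ⌈−ln(1 − rB₀/P)/ln(1+r)⌉ = 29 payments (last €167.75); total interest = total paid − €5,475.00 = €1,458.11.
At €266.62/mo: 26 payments (last €92.34); total interest €1,282.84.
Interest saved = €1,458.11 − €1,282.84 = €175.27.

€175.27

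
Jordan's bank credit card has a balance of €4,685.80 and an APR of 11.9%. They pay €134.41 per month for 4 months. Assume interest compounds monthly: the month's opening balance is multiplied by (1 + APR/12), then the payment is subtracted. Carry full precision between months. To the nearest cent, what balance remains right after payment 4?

€4,328.76

Monthly rate r = 11.9%/12 = 0.991667% = 0.00991667.
Each month: B ← B·(1+r) − €134.41.
Month 1: interest €46.47; balance after payment €4,597.86.
Month 2: interest €45.60; balance after payment €4,509.04.
Month 3: interest €44.71; balance after payment €4,419.35.
Month 4: interest €43.83; balance after payment €4,328.76.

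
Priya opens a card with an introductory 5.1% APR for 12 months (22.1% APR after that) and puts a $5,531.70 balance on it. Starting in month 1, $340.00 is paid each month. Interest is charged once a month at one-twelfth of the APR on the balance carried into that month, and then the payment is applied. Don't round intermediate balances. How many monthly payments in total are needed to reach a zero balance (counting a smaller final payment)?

18 months

Promo months 1–12 at r₀ = 5.1%/12 = 0.00425; months 13+ at r₁ = 22.1%/12 = 0.0184167.
After month 12: iterate B ← B·(1+r₀) − $340.00 for 12 months → $1,643.77.
Then at r₁ with $340.00/mo: n₂ = −ln(1 − r₁·B/P)/ln(1+r₁) ≈ 5.11 → 6 more payments.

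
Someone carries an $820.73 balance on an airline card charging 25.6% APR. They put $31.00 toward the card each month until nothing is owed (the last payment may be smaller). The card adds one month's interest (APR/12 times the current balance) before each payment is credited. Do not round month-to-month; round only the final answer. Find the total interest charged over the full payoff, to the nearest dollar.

Monthly rate r = 25.6%/12 = 2.13333% = 0.0213333.
Payoff takes n = ⌈−ln(1 − rB₀/P)/ln(1+r)⌉ = ⌈39.413⌉ = 40 payments; the last is $12.87.
Total paid = 39·$31.00 + $12.87 = $1,221.87.
Total interest = total paid − principal = $1,221.87 − $820.73 = $401.14.

$401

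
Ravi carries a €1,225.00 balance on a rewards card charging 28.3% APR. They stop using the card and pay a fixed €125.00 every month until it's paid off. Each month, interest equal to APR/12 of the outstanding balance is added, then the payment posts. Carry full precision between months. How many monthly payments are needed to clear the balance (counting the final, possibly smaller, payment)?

12 months

Monthly rate r = 28.3%/12 = 2.35833% = 0.0235833.
Recurrence: B ← B·(1+r) − €125.00.
Month 1: interest €28.89; balance after payment €1,128.89.
Month 2: interest €26.62; balance after payment €1,030.51.
Closed form: n = −ln(1 − rB₀/P)/ln(1+r) = −ln(0.76888)/ln(1.02358) ≈ 11.275, so the balance reaches zero during payment 12.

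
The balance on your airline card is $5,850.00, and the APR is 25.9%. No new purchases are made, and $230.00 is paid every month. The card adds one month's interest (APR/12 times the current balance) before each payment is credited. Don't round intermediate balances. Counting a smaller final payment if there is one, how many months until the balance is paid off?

38 months

Monthly rate r = 25.9%/12 = 2.15833% = 0.0215833.
Recurrence: B ← B·(1+r) − $230.00.
Month 1: interest $126.26; balance after payment $5,746.26.
Month 2: interest $124.02; balance after payment $5,640.29.
Closed form: n = −ln(1 − rB₀/P)/ln(1+r) = −ln(0.45103)/ln(1.02158) ≈ 37.287, so the balance reaches zero during payment 38.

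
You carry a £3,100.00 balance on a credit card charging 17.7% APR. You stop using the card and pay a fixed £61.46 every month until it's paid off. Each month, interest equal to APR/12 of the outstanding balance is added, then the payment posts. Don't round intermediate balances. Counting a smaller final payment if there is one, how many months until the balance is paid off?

Monthly rate r = 17.7%/12 = 1.475% = 0.01475.
Recurrence: B ← B·(1+r) − £61.46.
Month 1: interest £45.72; balance after payment £3,084.26.
Month 2: interest £45.49; balance after payment £3,068.30.
Closed form: n = −ln(1 − rB₀/P)/ln(1+r) = −ln(0.25602)/ln(1.01475) ≈ 93.052, so the balance reaches zero during payment 94.

94 payments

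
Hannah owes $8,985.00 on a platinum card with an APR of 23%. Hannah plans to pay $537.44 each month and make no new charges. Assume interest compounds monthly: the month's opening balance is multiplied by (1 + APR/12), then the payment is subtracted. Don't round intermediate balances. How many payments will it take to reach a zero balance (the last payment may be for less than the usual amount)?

Monthly rate r = 23%/12 = 1.91667% = 0.0191667.
Recurrence: B ← B·(1+r) − $537.44.
Month 1: interest $172.21; balance after payment $8,619.77.
Month 2: interest $165.21; balance after payment $8,247.54.
Closed form: n = −ln(1 − rB₀/P)/ln(1+r) = −ln(0.67957)/ln(1.01917) ≈ 20.347, so the balance reaches zero during payment 21.

21 months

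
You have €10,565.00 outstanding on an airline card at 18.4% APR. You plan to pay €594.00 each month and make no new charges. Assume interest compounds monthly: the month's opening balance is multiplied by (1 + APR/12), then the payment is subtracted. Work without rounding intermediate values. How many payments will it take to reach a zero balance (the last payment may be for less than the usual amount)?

21 months

Monthly rate r = 18.4%/12 = 1.53333% = 0.0153333.
Recurrence: B ← B·(1+r) − €594.00.
Month 1: interest €162.00; balance after payment €10,133.00.
Month 2: interest €155.37; balance after payment €9,694.37.
Closed form: n = −ln(1 − rB₀/P)/ln(1+r) = −ln(0.72728)/ln(1.01533) ≈ 20.927, so the balance reaches zero during payment 21.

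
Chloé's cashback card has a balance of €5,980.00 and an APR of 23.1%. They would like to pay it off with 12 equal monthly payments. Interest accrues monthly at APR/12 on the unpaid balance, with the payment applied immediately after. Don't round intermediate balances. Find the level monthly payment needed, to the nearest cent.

€562.87

Monthly rate r = 23.1%/12 = 1.925% = 0.01925.
Level-payment amortization: P = B₀·r / (1 − (1+r)^(−n)) = 5980.00·0.01925 / (1 − 1.01925^(−12)).
Denominator 1 − (1+r)^(−12) = 0.204516166.
P = 115.115 / 0.204516166 ≈ 562.87.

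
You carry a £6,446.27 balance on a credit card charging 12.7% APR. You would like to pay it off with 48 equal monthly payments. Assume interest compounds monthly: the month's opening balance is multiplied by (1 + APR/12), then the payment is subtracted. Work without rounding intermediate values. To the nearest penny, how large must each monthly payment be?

£171.98

Monthly rate r = 12.7%/12 = 1.05833% = 0.0105833.
Level-payment amortization: P = B₀·r / (1 − (1+r)^(−n)) = 6446.27·0.0105833 / (1 − 1.01058^(−48)).
Denominator 1 − (1+r)^(−48) = 0.396693941.
P = 68.223 / 0.396693941 ≈ 171.98.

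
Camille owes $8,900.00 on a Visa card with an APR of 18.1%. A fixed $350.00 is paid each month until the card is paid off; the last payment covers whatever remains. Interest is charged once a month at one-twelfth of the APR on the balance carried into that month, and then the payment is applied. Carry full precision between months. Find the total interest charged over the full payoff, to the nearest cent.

$2,410.71

Monthly rate r = 18.1%/12 = 1.50833% = 0.0150833.
Payoff takes n = ⌈−ln(1 − rB₀/P)/ln(1+r)⌉ = ⌈32.315⌉ = 33 payments; the last is $110.71.
Total paid = 32·$350.00 + $110.71 = $11,310.71.
Total interest = total paid − principal = $11,310.71 − $8,900.00 = $2,410.71.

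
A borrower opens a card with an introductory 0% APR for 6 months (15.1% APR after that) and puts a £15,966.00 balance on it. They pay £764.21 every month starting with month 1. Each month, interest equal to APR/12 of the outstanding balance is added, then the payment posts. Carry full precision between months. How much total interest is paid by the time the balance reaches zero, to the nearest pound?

£1,302

Promo months 1–6 at r₀ = 0%/12 = 0; months 7+ at r₁ = 15.1%/12 = 0.0125833.
After month 6 (no interest yet): B = £15,966.00 − 6·£764.21 = £11,380.74.
Then at r₁ with £764.21/mo: n₂ = −ln(1 − r₁·B/P)/ln(1+r₁) ≈ 16.59 → 17 more payments.
Total paid = 22·£764.21 + £455.26 = £17,267.88; interest = £17,267.88 − £15,966.00 = £1,301.88.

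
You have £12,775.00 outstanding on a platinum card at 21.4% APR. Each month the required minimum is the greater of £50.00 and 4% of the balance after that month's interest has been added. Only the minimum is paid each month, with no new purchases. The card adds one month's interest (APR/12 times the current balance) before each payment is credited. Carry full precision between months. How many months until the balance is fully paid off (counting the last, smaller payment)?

Monthly rate r = 21.4%/12 = 1.78333% = 0.0178333.
While 4% of the post-interest balance exceeds £50.00, each month B ← (B·(1+r))·(1 − 0.04), i.e. B shrinks by the factor (1+r)·0.96 = 0.97712.
This holds for months 1–102. Entering month 103 the balance is £1,205.17; 4% of the post-interest balance is now below £50.00, so the flat £50.00 minimum applies from here.
From month 103 a fixed £50.00 at rate r clears £1,205.17 in 32 more payments. Total: 102 + 32 = 134 months.

134 months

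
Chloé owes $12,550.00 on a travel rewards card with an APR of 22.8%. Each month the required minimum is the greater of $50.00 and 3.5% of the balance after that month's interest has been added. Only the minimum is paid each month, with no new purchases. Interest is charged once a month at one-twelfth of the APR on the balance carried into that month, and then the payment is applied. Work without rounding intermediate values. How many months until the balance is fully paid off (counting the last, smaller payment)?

171 months

Monthly rate r = 22.8%/12 = 1.9% = 0.019.
While 3.5% of the post-interest balance exceeds $50.00, each month B ← (B·(1+r))·(1 − 0.035), i.e. B shrinks by the factor (1+r)·0.965 = 0.98333.
This holds for months 1–131. Entering month 132 the balance is $1,388.48; 3.5% of the post-interest balance is now below $50.00, so the flat $50.00 minimum applies from here.
From month 132 a fixed $50.00 at rate r clears $1,388.48 in 40 more payments. Total: 131 + 40 = 171 months.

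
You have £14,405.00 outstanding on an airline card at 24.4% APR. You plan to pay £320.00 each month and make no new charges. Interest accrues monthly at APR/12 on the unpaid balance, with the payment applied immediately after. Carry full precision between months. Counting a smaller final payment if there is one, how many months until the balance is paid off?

123 months

Monthly rate r = 24.4%/12 = 2.03333% = 0.0203333.
Recurrence: B ← B·(1+r) − £320.00.
Month 1: interest £292.90; balance after payment £14,377.90.
Month 2: interest £292.35; balance after payment £14,350.25.
Closed form: n = −ln(1 − rB₀/P)/ln(1+r) = −ln(0.084682)/ln(1.02033) ≈ 122.649, so the balance reaches zero during payment 123.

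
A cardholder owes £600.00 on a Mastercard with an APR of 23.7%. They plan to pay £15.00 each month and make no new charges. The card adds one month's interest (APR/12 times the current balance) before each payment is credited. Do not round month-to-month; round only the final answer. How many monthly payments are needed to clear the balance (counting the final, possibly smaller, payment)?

Monthly rate r = 23.7%/12 = 1.975% = 0.01975.
Recurrence: B ← B·(1+r) − £15.00.
Month 1: interest £11.85; balance after payment £596.85.
Month 2: interest £11.79; balance after payment £593.64.
Closed form: n = −ln(1 − rB₀/P)/ln(1+r) = −ln(0.21)/ln(1.01975) ≈ 79.798, so the balance reaches zero during payment 80.

80 payments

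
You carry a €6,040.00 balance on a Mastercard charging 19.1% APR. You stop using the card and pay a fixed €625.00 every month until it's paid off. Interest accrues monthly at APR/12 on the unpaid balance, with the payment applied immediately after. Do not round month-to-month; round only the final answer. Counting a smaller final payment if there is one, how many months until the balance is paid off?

Monthly rate r = 19.1%/12 = 1.59167% = 0.0159167.
Recurrence: B ← B·(1+r) − €625.00.
Month 1: interest €96.14; balance after payment €5,511.14.
Month 2: interest €87.72; balance after payment €4,973.86.
Closed form: n = −ln(1 − rB₀/P)/ln(1+r) = −ln(0.84618)/ln(1.01592) ≈ 10.577, so the balance reaches zero during payment 11.

11 months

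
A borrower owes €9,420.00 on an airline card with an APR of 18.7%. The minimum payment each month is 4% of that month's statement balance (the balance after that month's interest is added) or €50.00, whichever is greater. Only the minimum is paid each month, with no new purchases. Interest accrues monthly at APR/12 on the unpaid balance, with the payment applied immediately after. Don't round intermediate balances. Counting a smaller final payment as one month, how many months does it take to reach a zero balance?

Monthly rate r = 18.7%/12 = 1.55833% = 0.0155833.
While 4% of the post-interest balance exceeds €50.00, each month B ← (B·(1+r))·(1 − 0.04), i.e. B shrinks by the factor (1+r)·0.96 = 0.97496.
This holds for months 1–81. Entering month 82 the balance is €1,207.76; 4% of the post-interest balance is now below €50.00, so the flat €50.00 minimum applies from here.
From month 82 a fixed €50.00 at rate r clears €1,207.76 in 31 more payments. Total: 81 + 31 = 112 months.

112 months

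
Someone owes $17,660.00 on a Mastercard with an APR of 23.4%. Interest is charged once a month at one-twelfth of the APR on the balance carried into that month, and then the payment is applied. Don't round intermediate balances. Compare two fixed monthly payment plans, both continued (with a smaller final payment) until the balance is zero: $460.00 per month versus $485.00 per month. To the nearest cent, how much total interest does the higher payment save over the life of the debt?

Monthly rate r = 23.4%/12 = 1.95% = 0.0195.
At $460.00/mo: n = ⌈−ln(1 − rB₀/P)/ln(1+r)⌉ = 72 payments (last $231.13); total interest = total paid − $17,660.00 = $15,231.13.
At $485.00/mo: 65 payments (last $51.39); total interest $13,431.39.
Interest saved = $15,231.13 − $13,431.39 = $1,799.74.

$1,799.74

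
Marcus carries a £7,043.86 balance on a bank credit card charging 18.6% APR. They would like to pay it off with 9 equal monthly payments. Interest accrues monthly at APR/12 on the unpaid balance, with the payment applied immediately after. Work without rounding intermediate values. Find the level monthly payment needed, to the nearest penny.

£844.55

Monthly rate r = 18.6%/12 = 1.55% = 0.0155.
Level-payment amortization: P = B₀·r / (1 − (1+r)^(−n)) = 7043.86·0.0155 / (1 − 1.0155^(−9)).
Denominator 1 − (1+r)^(−9) = 0.129275729.
P = 109.18 / 0.129275729 ≈ 844.55.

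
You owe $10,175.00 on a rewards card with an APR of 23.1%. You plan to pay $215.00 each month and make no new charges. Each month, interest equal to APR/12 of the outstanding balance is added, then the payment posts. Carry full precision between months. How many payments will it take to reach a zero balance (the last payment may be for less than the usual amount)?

127 months

Monthly rate r = 23.1%/12 = 1.925% = 0.01925.
Recurrence: B ← B·(1+r) − $215.00.
Month 1: interest $195.87; balance after payment $10,155.87.
Month 2: interest $195.50; balance after payment $10,136.37.
Closed form: n = −ln(1 − rB₀/P)/ln(1+r) = −ln(0.088983)/ln(1.01925) ≈ 126.885, so the balance reaches zero during payment 127.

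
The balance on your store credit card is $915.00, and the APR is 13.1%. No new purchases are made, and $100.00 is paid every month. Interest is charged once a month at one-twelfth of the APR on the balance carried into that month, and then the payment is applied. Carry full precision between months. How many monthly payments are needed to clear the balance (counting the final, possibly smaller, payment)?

Monthly rate r = 13.1%/12 = 1.09167% = 0.0109167.
Recurrence: B ← B·(1+r) − $100.00.
Month 1: interest $9.99; balance after payment $824.99.
Month 2: interest $9.01; balance after payment $733.99.
Closed form: n = −ln(1 − rB₀/P)/ln(1+r) = −ln(0.90011)/ln(1.01092) ≈ 9.692, so the balance reaches zero during payment 10.

10 months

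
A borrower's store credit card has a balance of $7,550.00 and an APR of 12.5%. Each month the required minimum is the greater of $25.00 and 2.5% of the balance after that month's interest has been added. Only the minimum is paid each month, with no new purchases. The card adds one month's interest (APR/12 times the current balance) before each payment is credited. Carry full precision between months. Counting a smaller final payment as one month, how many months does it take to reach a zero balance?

Monthly rate r = 12.5%/12 = 1.04167% = 0.0104167.
While 2.5% of the post-interest balance exceeds $25.00, each month B ← (B·(1+r))·(1 − 0.025), i.e. B shrinks by the factor (1+r)·0.975 = 0.98516.
This holds for months 1–136. Entering month 137 the balance is $987.74; 2.5% of the post-interest balance is now below $25.00, so the flat $25.00 minimum applies from here.
From month 137 a fixed $25.00 at rate r clears $987.74 in 52 more payments. Total: 136 + 52 = 188 months.

188 months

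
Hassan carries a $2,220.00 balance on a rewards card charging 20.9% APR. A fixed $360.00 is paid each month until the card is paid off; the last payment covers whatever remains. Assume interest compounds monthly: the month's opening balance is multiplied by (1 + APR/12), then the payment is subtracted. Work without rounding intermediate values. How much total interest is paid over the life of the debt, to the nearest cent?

Monthly rate r = 20.9%/12 = 1.74167% = 0.0174167.
Payoff takes n = ⌈−ln(1 − rB₀/P)/ln(1+r)⌉ = ⌈6.580⌉ = 7 payments; the last is $209.66.
Total paid = 6·$360.00 + $209.66 = $2,369.66.
Total interest = total paid − principal = $2,369.66 − $2,220.00 = $149.66.

$149.66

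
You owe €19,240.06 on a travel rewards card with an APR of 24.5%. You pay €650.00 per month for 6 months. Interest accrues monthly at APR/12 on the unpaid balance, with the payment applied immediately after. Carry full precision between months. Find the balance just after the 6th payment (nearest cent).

Monthly rate r = 24.5%/12 = 2.04167% = 0.0204167.
Each month: B ← B·(1+r) − €650.00.
Month 1: interest €392.82; balance after payment €18,982.88.
Month 2: interest €387.57; balance after payment €18,720.44.
Month 3: interest €382.21; balance after payment €18,452.65.
Month 4: interest €376.74; balance after payment €18,179.40.
Month 5: interest €371.16; balance after payment €17,900.56.
Month 6: interest €365.47; balance after payment €17,616.03.

€17,616.03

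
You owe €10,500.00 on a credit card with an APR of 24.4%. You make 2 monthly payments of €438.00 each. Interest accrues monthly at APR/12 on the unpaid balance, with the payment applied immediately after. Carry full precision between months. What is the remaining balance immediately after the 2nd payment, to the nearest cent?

€10,046.44

Monthly rate r = 24.4%/12 = 2.03333% = 0.0203333.
Each month: B ← B·(1+r) − €438.00.
Month 1: interest €213.50; balance after payment €10,275.50.
Month 2: interest €208.94; balance after payment €10,046.44.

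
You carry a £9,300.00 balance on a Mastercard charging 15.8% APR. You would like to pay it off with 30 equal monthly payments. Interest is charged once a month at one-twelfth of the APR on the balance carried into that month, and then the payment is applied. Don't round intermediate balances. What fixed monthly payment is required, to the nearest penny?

£377.26

Monthly rate r = 15.8%/12 = 1.31667% = 0.0131667.
Level-payment amortization: P = B₀·r / (1 − (1+r)^(−n)) = 9300.00·0.0131667 / (1 − 1.01317^(−30)).
Denominator 1 − (1+r)^(−30) = 0.324581099.
P = 122.45 / 0.324581099 ≈ 377.26.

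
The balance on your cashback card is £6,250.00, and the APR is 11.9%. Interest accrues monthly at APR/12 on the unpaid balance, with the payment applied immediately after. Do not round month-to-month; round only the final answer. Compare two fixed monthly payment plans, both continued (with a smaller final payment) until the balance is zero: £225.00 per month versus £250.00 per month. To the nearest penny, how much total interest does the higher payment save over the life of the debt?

£129.12

Monthly rate r = 11.9%/12 = 0.991667% = 0.00991667.
At £225.00/mo: n = ⌈−ln(1 − rB₀/P)/ln(1+r)⌉ = 33 payments (last £147.37); total interest = total paid − £6,250.00 = £1,097.37.
At £250.00/mo: 29 payments (last £218.25); total interest £968.25.
Interest saved = £1,097.37 − £968.25 = £129.12.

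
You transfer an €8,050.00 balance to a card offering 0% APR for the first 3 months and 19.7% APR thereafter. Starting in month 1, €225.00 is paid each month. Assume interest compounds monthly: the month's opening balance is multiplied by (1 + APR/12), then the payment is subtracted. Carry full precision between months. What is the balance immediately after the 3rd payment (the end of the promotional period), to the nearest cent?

Promo months 1–3 at r₀ = 0%/12 = 0; months 4+ at r₁ = 19.7%/12 = 0.0164167.
After month 3 (no interest yet): B = €8,050.00 − 3·€225.00 = €7,375.00.

€7,375.00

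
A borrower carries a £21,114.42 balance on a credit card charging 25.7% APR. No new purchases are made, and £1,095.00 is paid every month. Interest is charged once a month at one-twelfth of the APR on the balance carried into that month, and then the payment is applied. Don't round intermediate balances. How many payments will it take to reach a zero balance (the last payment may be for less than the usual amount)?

Monthly rate r = 25.7%/12 = 2.14167% = 0.0214167.
Recurrence: B ← B·(1+r) − £1,095.00.
Month 1: interest £452.20; balance after payment £20,471.62.
Month 2: interest £438.43; balance after payment £19,815.05.
Closed form: n = −ln(1 − rB₀/P)/ln(1+r) = −ln(0.58703)/ln(1.02142) ≈ 25.137, so the balance reaches zero during payment 26.

26 payments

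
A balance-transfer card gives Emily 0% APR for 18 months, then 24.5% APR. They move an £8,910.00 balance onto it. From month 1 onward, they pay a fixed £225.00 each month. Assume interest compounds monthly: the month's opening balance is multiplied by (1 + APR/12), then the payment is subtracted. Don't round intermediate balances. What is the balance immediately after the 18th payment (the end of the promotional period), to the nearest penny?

Promo months 1–18 at r₀ = 0%/12 = 0; months 19+ at r₁ = 24.5%/12 = 0.0204167.
After month 18 (no interest yet): B = £8,910.00 − 18·£225.00 = £4,860.00.

£4,860.00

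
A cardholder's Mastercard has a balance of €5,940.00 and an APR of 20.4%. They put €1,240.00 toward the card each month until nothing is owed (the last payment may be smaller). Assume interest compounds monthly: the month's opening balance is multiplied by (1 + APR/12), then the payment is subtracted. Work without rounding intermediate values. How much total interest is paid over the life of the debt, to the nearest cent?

Monthly rate r = 20.4%/12 = 1.7% = 0.017.
Payoff takes n = ⌈−ln(1 − rB₀/P)/ln(1+r)⌉ = ⌈5.039⌉ = 6 payments; the last is €48.76.
Total paid = 5·€1,240.00 + €48.76 = €6,248.76.
Total interest = total paid − principal = €6,248.76 − €5,940.00 = €308.76.

€308.76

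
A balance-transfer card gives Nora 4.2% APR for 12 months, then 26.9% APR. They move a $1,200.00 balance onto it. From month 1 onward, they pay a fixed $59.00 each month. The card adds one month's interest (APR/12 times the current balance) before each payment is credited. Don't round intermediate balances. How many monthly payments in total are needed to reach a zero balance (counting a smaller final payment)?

23 months

Promo months 1–12 at r₀ = 4.2%/12 = 0.0035; months 13+ at r₁ = 26.9%/12 = 0.0224167.
After month 12: iterate B ← B·(1+r₀) − $59.00 for 12 months → $529.59.
Then at r₁ with $59.00/mo: n₂ = −ln(1 − r₁·B/P)/ln(1+r₁) ≈ 10.13 → 11 more payments.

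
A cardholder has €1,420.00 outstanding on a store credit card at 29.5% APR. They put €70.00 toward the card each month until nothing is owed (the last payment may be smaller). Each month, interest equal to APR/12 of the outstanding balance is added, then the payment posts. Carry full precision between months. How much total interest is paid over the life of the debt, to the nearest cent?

Monthly rate r = 29.5%/12 = 2.45833% = 0.0245833.
Payoff takes n = ⌈−ln(1 − rB₀/P)/ln(1+r)⌉ = ⌈28.433⌉ = 29 payments; the last is €30.54.
Total paid = 28·€70.00 + €30.54 = €1,990.54.
Total interest = total paid − principal = €1,990.54 − €1,420.00 = €570.54.

€570.54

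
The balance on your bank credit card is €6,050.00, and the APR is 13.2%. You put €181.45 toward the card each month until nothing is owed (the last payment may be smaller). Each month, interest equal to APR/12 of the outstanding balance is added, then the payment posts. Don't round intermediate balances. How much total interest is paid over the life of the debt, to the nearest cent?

€1,528.63

Monthly rate r = 13.2%/12 = 1.1% = 0.011.
Payoff takes n = ⌈−ln(1 − rB₀/P)/ln(1+r)⌉ = ⌈41.766⌉ = 42 payments; the last is €139.18.
Total paid = 41·€181.45 + €139.18 = €7,578.63.
Total interest = total paid − principal = €7,578.63 − €6,050.00 = €1,528.63.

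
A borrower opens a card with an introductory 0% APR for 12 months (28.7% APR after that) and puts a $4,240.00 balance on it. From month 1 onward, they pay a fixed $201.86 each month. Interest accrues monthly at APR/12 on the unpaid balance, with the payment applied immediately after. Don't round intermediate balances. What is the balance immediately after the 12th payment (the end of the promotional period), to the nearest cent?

Promo months 1–12 at r₀ = 0%/12 = 0; months 13+ at r₁ = 28.7%/12 = 0.0239167.
After month 12 (no interest yet): B = $4,240.00 − 12·$201.86 = $1,817.68.

$1,817.68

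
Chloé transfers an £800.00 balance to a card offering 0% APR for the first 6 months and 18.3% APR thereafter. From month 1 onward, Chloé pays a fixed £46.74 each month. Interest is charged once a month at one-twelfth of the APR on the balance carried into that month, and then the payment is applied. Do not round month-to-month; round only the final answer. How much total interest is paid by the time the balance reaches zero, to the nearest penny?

Promo months 1–6 at r₀ = 0%/12 = 0; months 7+ at r₁ = 18.3%/12 = 0.01525.
After month 6 (no interest yet): B = £800.00 − 6·£46.74 = £519.56.
Then at r₁ with £46.74/mo: n₂ = −ln(1 − r₁·B/P)/ln(1+r₁) ≈ 12.27 → 13 more payments.
Total paid = 18·£46.74 + £12.83 = £854.15; interest = £854.15 − £800.00 = £54.15.

£54.15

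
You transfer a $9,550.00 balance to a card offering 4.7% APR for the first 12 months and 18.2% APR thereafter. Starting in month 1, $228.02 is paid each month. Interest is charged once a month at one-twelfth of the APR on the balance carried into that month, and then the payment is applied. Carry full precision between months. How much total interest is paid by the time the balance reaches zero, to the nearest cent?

Promo months 1–12 at r₀ = 4.7%/12 = 0.00391667; months 13+ at r₁ = 18.2%/12 = 0.0151667.
After month 12: iterate B ← B·(1+r₀) − $228.02 for 12 months → $7,212.69.
Then at r₁ with $228.02/mo: n₂ = −ln(1 − r₁·B/P)/ln(1+r₁) ≈ 43.41 → 44 more payments.
Total paid = 55·$228.02 + $93.94 = $12,635.04; interest = $12,635.04 − $9,550.00 = $3,085.04.

$3,085.04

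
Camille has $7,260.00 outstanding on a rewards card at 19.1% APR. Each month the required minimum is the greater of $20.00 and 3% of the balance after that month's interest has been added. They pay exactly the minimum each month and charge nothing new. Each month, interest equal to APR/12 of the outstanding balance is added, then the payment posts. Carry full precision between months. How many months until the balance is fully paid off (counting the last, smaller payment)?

Monthly rate r = 19.1%/12 = 1.59167% = 0.0159167.
While 3% of the post-interest balance exceeds $20.00, each month B ← (B·(1+r))·(1 − 0.03), i.e. B shrinks by the factor (1+r)·0.97 = 0.98544.
This holds for months 1–164. Entering month 165 the balance is $654.98; 3% of the post-interest balance is now below $20.00, so the flat $20.00 minimum applies from here.
From month 165 a fixed $20.00 at rate r clears $654.98 in 47 more payments. Total: 164 + 47 = 211 months.

211 months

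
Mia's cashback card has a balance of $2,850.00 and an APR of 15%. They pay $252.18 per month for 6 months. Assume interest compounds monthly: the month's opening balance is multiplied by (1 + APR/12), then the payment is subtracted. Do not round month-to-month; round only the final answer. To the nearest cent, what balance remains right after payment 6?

Monthly rate r = 15%/12 = 1.25% = 0.0125.
Each month: B ← B·(1+r) − $252.18.
Month 1: interest $35.62; balance after payment $2,633.45.
Month 2: interest $32.92; balance after payment $2,414.18.
Month 3: interest $30.18; balance after payment $2,192.18.
Month 4: interest $27.40; balance after payment $1,967.40.
Month 5: interest $24.59; balance after payment $1,739.82.
Month 6: interest $21.75; balance after payment $1,509.38.

$1,509.38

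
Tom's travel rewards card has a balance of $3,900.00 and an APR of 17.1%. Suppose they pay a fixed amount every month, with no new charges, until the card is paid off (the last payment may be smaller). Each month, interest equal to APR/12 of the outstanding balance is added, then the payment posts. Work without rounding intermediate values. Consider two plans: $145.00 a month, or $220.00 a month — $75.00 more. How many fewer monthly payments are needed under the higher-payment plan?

14 fewer payments

Monthly rate r = 17.1%/12 = 1.425% = 0.01425.
At $145.00/mo: n = ⌈−ln(1 − rB₀/P)/ln(1+r)⌉ = 35 payments (last $23.23); total interest = total paid − $3,900.00 = $1,053.23.
At $220.00/mo: 21 payments (last $127.64); total interest $627.64.
Payments saved = 35 − 21 = 14.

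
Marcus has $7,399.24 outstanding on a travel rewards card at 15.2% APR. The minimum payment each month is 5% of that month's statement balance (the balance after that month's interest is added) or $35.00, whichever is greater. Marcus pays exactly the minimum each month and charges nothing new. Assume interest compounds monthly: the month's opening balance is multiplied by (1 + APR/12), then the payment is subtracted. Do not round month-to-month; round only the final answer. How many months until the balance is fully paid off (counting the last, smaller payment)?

85 months

Monthly rate r = 15.2%/12 = 1.26667% = 0.0126667.
While 5% of the post-interest balance exceeds $35.00, each month B ← (B·(1+r))·(1 − 0.05), i.e. B shrinks by the factor (1+r)·0.95 = 0.96203.
This holds for months 1–62. Entering month 63 the balance is $671.39; 5% of the post-interest balance is now below $35.00, so the flat $35.00 minimum applies from here.
From month 63 a fixed $35.00 at rate r clears $671.39 in 23 more payments. Total: 62 + 23 = 85 months.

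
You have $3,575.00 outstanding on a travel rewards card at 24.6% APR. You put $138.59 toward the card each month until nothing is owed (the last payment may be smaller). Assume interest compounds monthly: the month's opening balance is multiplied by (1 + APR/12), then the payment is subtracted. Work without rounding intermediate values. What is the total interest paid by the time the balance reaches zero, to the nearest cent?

Monthly rate r = 24.6%/12 = 2.05% = 0.0205.
Payoff takes n = ⌈−ln(1 − rB₀/P)/ln(1+r)⌉ = ⌈37.082⌉ = 38 payments; the last is $11.44.
Total paid = 37·$138.59 + $11.44 = $5,139.27.
Total interest = total paid − principal = $5,139.27 − $3,575.00 = $1,564.27.

$1,564.27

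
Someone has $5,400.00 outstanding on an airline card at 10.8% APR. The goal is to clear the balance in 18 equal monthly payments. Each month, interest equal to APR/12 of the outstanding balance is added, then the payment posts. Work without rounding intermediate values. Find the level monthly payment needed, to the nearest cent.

$326.30

Monthly rate r = 10.8%/12 = 0.9% = 0.009.
Level-payment amortization: P = B₀·r / (1 − (1+r)^(−n)) = 5400.00·0.009 / (1 − 1.009^(−18)).
Denominator 1 − (1+r)^(−18) = 0.148942295.
P = 48.6 / 0.148942295 ≈ 326.30.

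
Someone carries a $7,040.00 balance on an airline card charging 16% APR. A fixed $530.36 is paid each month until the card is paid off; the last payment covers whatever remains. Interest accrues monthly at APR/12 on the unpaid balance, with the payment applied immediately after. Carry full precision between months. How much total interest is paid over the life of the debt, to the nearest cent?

$760.15

Monthly rate r = 16%/12 = 1.33333% = 0.0133333.
Payoff takes n = ⌈−ln(1 − rB₀/P)/ln(1+r)⌉ = ⌈14.706⌉ = 15 payments; the last is $375.11.
Total paid = 14·$530.36 + $375.11 = $7,800.15.
Total interest = total paid − principal = $7,800.15 − $7,040.00 = $760.15.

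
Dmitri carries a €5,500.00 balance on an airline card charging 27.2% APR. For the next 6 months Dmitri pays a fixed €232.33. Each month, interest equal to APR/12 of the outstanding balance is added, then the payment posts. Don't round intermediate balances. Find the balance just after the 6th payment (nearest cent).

€4,816.29

Monthly rate r = 27.2%/12 = 2.26667% = 0.0226667.
Each month: B ← B·(1+r) − €232.33.
Month 1: interest €124.67; balance after payment €5,392.34.
Month 2: interest €122.23; balance after payment €5,282.23.
Month 3: interest €119.73; balance after payment €5,169.63.
Month 4: interest €117.18; balance after payment €5,054.48.
Month 5: interest €114.57; balance after payment €4,936.72.
Month 6: interest €111.90; balance after payment €4,816.29.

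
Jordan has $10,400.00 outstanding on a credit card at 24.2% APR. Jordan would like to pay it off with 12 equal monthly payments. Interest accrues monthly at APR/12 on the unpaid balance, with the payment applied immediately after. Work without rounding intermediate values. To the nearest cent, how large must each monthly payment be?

$984.43

Monthly rate r = 24.2%/12 = 2.01667% = 0.0201667.
Level-payment amortization: P = B₀·r / (1 − (1+r)^(−n)) = 10400.00·0.0201667 / (1 − 1.02017^(−12)).
Denominator 1 − (1+r)^(−12) = 0.213051249.
P = 209.733 / 0.213051249 ≈ 984.43.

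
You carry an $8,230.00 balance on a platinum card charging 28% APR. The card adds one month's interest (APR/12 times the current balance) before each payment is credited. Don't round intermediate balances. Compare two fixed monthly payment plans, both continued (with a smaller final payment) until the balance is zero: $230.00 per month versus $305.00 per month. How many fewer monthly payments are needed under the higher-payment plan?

Monthly rate r = 28%/12 = 2.33333% = 0.0233333.
At $230.00/mo: n = ⌈−ln(1 − rB₀/P)/ln(1+r)⌉ = 79 payments (last $22.97); total interest = total paid − $8,230.00 = $9,732.97.
At $305.00/mo: 44 payments (last $18.88); total interest $4,903.88.
Payments saved = 79 − 44 = 35.

35 fewer payments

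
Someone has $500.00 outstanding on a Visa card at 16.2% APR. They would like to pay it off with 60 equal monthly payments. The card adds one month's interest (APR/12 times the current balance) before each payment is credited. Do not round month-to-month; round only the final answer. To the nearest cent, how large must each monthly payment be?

Monthly rate r = 16.2%/12 = 1.35% = 0.0135.
Level-payment amortization: P = B₀·r / (1 − (1+r)^(−n)) = 500.00·0.0135 / (1 − 1.0135^(−60)).
Denominator 1 − (1+r)^(−60) = 0.5527248.
P = 6.75 / 0.5527248 ≈ 12.21.

$12.21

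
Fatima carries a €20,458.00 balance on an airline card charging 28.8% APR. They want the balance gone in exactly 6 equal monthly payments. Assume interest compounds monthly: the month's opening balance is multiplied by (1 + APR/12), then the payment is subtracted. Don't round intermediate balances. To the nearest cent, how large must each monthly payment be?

€3,701.74

Monthly rate r = 28.8%/12 = 2.4% = 0.024.
Level-payment amortization: P = B₀·r / (1 − (1+r)^(−n)) = 20458.00·0.024 / (1 − 1.024^(−6)).
Denominator 1 − (1+r)^(−6) = 0.132638262.
P = 490.992 / 0.132638262 ≈ 3701.74.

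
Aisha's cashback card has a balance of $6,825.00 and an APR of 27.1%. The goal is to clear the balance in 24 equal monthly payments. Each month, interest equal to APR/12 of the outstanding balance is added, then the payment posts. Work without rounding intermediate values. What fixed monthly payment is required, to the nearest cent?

$371.49

Monthly rate r = 27.1%/12 = 2.25833% = 0.0225833.
Level-payment amortization: P = B₀·r / (1 − (1+r)^(−n)) = 6825.00·0.0225833 / (1 − 1.02258^(−24)).
Denominator 1 − (1+r)^(−24) = 0.414898841.
P = 154.131 / 0.414898841 ≈ 371.49.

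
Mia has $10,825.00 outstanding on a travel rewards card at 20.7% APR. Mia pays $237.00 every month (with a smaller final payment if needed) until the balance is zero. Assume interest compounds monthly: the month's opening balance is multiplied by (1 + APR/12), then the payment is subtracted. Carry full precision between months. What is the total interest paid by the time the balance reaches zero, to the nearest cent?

Monthly rate r = 20.7%/12 = 1.725% = 0.01725.
Payoff takes n = ⌈−ln(1 − rB₀/P)/ln(1+r)⌉ = ⌈90.667⌉ = 91 payments; the last is $158.63.
Total paid = 90·$237.00 + $158.63 = $21,488.63.
Total interest = total paid − principal = $21,488.63 − $10,825.00 = $10,663.63.

$10,663.63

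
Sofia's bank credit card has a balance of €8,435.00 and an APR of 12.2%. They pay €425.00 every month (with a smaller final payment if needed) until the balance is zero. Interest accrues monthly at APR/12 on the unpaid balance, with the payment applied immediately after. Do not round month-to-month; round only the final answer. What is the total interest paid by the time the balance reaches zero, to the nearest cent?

Monthly rate r = 12.2%/12 = 1.01667% = 0.0101667.
Payoff takes n = ⌈−ln(1 − rB₀/P)/ln(1+r)⌉ = ⌈22.280⌉ = 23 payments; the last is €119.41.
Total paid = 22·€425.00 + €119.41 = €9,469.41.
Total interest = total paid − principal = €9,469.41 − €8,435.00 = €1,034.41.

€1,034.41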